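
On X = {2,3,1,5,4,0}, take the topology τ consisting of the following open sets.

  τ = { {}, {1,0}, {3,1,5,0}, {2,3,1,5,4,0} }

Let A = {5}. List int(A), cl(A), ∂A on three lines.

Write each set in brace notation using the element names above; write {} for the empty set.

open subsets of A: {}; so int(A) = {}
closure: X∖int(X∖A) = X∖{1,0} = {2,3,5,4}
∂A = {2,3,5,4} minus {} = {2,3,5,4}

int(A) = {}
cl(A)  = {2,3,5,4}
∂A     = {2,3,5,4}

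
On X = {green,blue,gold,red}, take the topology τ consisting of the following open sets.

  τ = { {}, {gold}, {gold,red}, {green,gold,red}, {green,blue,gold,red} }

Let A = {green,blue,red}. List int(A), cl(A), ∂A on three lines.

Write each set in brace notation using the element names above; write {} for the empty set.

int(A) = {}
cl(A)  = {green,blue,red}
∂A     = {green,blue,red}

open subsets of A: {}; so int(A) = {}
closure: X∖int(X∖A) = X∖{gold} = {green,blue,red}
∂A = {green,blue,red} minus {} = {green,blue,red}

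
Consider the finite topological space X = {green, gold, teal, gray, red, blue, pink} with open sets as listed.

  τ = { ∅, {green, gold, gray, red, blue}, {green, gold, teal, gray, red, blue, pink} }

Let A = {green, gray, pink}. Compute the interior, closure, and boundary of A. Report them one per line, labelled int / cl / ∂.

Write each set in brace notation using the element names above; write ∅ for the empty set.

int(A) = ∅
cl(A)  = {green, gold, teal, gray, red, blue, pink}
∂A     = {green, gold, teal, gray, red, blue, pink}

interior: largest open inside A is ∅ (from ∅)
cl via duality: int({gold, teal, red, blue}) = ∅, so X∖∅ = {green, gold, teal, gray, red, blue, pink}
cl∖int = {green, gold, teal, gray, red, blue, pink}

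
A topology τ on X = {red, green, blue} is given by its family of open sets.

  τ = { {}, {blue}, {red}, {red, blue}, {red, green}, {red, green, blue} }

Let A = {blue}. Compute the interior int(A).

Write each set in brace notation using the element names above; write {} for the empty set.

{blue}

open subsets of A: {}, {blue}; so int(A) = {blue}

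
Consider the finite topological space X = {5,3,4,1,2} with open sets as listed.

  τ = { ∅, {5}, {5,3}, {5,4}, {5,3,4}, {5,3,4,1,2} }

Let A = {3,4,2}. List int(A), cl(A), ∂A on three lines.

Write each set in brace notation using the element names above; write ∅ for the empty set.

int(A) = ∅
cl(A)  = {3,4,1,2}
∂A     = {3,4,1,2}

U open, U⊆A: ∅. int(A) = ⋃ = ∅
X∖A={5,1}, int(X∖A)={5}, hence cl(A)={3,4,1,2}
∂A: remove int from cl → {3,4,1,2}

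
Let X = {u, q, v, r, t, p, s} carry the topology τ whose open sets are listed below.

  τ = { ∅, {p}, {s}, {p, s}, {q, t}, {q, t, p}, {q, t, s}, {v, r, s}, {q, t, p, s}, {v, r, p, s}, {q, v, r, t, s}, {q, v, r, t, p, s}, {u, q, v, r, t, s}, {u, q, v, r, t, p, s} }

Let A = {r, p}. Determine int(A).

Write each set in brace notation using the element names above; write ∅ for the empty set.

{p}

interior: largest open inside A is {p} (from ∅, {p})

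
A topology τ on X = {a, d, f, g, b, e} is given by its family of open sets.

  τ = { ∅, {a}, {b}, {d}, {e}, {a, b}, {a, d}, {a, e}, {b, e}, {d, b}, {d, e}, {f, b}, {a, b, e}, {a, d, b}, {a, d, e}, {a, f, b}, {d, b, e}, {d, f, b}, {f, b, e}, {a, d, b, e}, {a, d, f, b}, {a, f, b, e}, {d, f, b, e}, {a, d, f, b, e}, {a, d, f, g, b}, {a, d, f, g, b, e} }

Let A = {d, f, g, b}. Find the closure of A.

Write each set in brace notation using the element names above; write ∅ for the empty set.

{d, f, g, b}

cl via duality: int({a, e}) = {a, e}, so X∖{a, e} = {d, f, g, b}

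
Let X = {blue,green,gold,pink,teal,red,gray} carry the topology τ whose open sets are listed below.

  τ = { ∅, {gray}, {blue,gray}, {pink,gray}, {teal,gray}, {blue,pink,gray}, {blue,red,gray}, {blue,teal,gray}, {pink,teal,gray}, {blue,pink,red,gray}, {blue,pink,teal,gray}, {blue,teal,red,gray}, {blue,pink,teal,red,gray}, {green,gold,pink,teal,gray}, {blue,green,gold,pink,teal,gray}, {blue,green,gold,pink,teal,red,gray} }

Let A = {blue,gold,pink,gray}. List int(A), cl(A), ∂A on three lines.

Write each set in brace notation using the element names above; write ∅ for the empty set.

interior: largest open inside A is {blue,pink,gray} (from ∅, {gray}, {pink,gray}, {blue,gray}, {blue,pink,gray})
cl via duality: int({green,teal,red}) = ∅, so X∖∅ = {blue,green,gold,pink,teal,red,gray}
cl∖int = {green,gold,teal,red}

int(A) = {blue,pink,gray}
cl(A)  = {blue,green,gold,pink,teal,red,gray}
∂A     = {green,gold,teal,red}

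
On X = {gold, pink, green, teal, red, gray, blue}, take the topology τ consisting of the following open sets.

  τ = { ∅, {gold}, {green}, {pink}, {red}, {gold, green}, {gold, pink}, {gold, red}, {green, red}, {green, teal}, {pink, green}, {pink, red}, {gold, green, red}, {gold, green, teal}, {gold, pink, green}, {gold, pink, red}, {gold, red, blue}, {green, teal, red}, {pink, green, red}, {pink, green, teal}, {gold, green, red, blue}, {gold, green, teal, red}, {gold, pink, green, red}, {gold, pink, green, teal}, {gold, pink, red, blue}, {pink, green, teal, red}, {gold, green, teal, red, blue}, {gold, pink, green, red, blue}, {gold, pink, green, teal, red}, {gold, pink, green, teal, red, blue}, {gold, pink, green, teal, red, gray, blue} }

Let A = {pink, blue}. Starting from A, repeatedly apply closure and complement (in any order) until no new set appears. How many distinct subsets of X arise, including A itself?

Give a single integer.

8

cl via duality: int({gold, green, teal, red, gray}) = {gold, green, teal, red}, so X∖{gold, green, teal, red} = {pink, gray, blue}
Write k for closure, c for complement:
  1. A     = {pink, blue}
  2. kA    = {pink, gray, blue}
  3. cA    = {gold, green, teal, red, gray}
  4. ckA   = {gold, green, teal, red}
  5. kcA   = {gold, green, teal, red, gray, blue}
  6. ckcA  = {pink}
  7. kckcA = {pink, gray}
  8. ckckcA = {gold, green, teal, red, blue}
applying k or c yields no new set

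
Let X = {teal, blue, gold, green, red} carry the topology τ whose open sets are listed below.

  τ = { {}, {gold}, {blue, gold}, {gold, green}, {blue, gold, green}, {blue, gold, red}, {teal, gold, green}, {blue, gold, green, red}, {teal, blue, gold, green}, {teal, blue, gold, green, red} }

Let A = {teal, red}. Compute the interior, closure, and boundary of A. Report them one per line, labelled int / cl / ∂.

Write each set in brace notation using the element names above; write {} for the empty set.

opens ⊆ A: {}; union → int = {}
complement {blue, gold, green}; its interior {blue, gold, green}; cl(A) = X∖{blue, gold, green} = {teal, red}
boundary = {teal, red} ∖ {} = {teal, red}

int(A) = {}
cl(A)  = {teal, red}
∂A     = {teal, red}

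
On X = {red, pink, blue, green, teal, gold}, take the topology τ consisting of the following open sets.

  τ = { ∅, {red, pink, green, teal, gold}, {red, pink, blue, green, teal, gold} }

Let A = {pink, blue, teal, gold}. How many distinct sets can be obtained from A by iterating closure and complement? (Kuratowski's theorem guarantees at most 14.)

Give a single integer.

4

X∖A={red, green}, int(X∖A)=∅, hence cl(A)={red, pink, blue, green, teal, gold}
Orbit (k=closure, c=complement):
  1. A     = {pink, blue, teal, gold}
  2. kA    = {red, pink, blue, green, teal, gold}
  3. cA    = {red, green}
  4. ckA   = ∅
(closed under both — stop)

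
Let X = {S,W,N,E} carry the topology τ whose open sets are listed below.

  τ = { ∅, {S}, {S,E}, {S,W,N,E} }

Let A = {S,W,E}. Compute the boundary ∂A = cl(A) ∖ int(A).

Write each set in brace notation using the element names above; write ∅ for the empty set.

{W,N}

opens ⊆ A: ∅, {S}, {S,E}; union → int = {S,E}
complement {N}; its interior ∅; cl(A) = X∖∅ = {S,W,N,E}
boundary = {S,W,N,E} ∖ {S,E} = {W,N}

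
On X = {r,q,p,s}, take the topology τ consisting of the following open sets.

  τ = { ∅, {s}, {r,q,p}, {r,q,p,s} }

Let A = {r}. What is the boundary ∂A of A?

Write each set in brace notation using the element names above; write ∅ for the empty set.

opens ⊆ A: ∅; union → int = ∅
complement {q,p,s}; its interior {s}; cl(A) = X∖{s} = {r,q,p}
boundary = {r,q,p} ∖ ∅ = {r,q,p}

{r,q,p}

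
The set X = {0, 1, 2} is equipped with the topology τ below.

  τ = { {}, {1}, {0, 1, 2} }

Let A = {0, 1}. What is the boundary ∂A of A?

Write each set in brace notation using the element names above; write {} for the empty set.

U open, U⊆A: {}, {1}. int(A) = ⋃ = {1}
X∖A={2}, int(X∖A)={}, hence cl(A)={0, 1, 2}
∂A: remove int from cl → {0, 2}

{0, 2}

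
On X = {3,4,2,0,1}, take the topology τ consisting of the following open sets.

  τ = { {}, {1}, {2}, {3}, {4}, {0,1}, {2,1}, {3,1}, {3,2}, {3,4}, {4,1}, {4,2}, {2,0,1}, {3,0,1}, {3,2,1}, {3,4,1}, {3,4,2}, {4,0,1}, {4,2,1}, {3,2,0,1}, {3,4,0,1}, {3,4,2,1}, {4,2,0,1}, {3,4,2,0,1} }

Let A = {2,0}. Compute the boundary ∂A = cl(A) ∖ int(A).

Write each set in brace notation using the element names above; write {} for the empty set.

{0}

U open, U⊆A: {}, {2}. int(A) = ⋃ = {2}
X∖A={3,4,1}, int(X∖A)={3,4,1}, hence cl(A)={2,0}
∂A: remove int from cl → {0}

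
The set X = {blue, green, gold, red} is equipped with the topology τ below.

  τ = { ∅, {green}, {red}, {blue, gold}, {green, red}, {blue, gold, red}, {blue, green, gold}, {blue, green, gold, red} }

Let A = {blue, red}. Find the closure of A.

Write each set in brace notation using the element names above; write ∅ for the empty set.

complement {green, gold}; its interior {green}; cl(A) = X∖{green} = {blue, gold, red}

{blue, gold, red}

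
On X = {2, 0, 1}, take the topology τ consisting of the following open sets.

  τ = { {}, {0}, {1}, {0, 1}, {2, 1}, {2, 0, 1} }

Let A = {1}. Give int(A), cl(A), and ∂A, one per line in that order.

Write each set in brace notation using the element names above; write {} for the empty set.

int(A) = {1}
cl(A)  = {2, 1}
∂A     = {2}

opens ⊆ A: {}, {1}; union → int = {1}
complement {2, 0}; its interior {0}; cl(A) = X∖{0} = {2, 1}
boundary = {2, 1} ∖ {1} = {2}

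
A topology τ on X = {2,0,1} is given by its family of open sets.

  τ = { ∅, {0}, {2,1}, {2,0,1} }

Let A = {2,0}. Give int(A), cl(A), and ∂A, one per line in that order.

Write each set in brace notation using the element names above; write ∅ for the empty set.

interior: largest open inside A is {0} (from ∅, {0})
cl via duality: int({1}) = ∅, so X∖∅ = {2,0,1}
cl∖int = {2,1}

int(A) = {0}
cl(A)  = {2,0,1}
∂A     = {2,1}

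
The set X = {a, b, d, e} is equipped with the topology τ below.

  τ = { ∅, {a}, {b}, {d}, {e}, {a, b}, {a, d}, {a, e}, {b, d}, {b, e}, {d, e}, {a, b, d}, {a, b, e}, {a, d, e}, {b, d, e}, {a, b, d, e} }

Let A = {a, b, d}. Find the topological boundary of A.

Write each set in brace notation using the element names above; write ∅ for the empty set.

∅

interior: largest open inside A is {a, b, d} (from ∅, {b}, {a}, {d}, {b, d}, {a, b}, {a, d}, {a, b, d})
cl via duality: int({e}) = {e}, so X∖{e} = {a, b, d}
cl∖int = ∅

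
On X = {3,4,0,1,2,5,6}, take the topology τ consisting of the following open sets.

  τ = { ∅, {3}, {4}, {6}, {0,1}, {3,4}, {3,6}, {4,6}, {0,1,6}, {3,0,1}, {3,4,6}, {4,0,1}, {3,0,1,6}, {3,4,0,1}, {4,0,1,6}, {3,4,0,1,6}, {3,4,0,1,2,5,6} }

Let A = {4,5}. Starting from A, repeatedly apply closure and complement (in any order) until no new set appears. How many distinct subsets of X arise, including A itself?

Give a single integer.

6

complement {3,0,1,2,6}; its interior {3,0,1,6}; cl(A) = X∖{3,0,1,6} = {4,2,5}
With k = closure, c = complement:
  1. A     = {4,5}
  2. kA    = {4,2,5}
  3. cA    = {3,0,1,2,6}
  4. ckA   = {3,0,1,6}
  5. kcA   = {3,0,1,2,5,6}
  6. ckcA  = {4}
k, c of each give nothing new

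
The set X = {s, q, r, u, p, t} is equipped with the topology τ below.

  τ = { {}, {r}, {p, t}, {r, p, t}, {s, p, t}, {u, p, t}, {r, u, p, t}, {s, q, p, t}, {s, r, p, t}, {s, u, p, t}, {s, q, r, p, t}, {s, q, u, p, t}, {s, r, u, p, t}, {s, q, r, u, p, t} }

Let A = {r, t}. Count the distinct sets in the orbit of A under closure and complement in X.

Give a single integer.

cl via duality: int({s, q, u, p}) = {}, so X∖{} = {s, q, r, u, p, t}
Write k for closure, c for complement:
  1. A     = {r, t}
  2. kA    = {s, q, r, u, p, t}
  3. cA    = {s, q, u, p}
  4. ckA   = {}
  5. kcA   = {s, q, u, p, t}
  6. ckcA  = {r}
applying k or c yields no new set

6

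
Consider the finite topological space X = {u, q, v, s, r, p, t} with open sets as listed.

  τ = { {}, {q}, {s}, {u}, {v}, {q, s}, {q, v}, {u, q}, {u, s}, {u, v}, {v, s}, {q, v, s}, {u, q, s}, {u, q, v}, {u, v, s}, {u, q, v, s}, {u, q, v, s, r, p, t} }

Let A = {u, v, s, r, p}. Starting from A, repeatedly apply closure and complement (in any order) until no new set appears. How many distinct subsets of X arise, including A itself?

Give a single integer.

closure: X∖int(X∖A) = X∖{q} = {u, v, s, r, p, t}
Let k=closure and c=complement:
  1. A     = {u, v, s, r, p}
  2. kA    = {u, v, s, r, p, t}
  3. cA    = {q, t}
  4. ckA   = {q}
  5. kcA   = {q, r, p, t}
  6. ckcA  = {u, v, s}
— saturated at 6

6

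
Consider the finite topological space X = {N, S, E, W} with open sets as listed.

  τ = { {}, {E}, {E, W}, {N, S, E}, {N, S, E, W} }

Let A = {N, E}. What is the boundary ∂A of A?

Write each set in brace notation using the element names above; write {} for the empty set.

{N, S, W}

open subsets of A: {}, {E}; so int(A) = {E}
closure: X∖int(X∖A) = X∖{} = {N, S, E, W}
∂A = {N, S, E, W} minus {E} = {N, S, W}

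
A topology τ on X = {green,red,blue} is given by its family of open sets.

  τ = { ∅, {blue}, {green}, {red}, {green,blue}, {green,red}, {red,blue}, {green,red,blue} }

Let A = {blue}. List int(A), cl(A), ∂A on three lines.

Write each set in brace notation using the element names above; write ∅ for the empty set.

interior: largest open inside A is {blue} (from ∅, {blue})
cl via duality: int({green,red}) = {green,red}, so X∖{green,red} = {blue}
cl∖int = ∅

int(A) = {blue}
cl(A)  = {blue}
∂A     = ∅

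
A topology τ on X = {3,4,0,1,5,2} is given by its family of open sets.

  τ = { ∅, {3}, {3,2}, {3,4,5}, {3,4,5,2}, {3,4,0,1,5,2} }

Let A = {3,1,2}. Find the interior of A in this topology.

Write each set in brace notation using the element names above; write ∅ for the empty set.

interior: largest open inside A is {3,2} (from ∅, {3}, {3,2})

{3,2}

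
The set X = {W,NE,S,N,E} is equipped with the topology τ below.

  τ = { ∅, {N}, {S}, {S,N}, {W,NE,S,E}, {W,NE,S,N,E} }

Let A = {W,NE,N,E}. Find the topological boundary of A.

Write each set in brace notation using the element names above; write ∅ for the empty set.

{W,NE,E}

open subsets of A: ∅, {N}; so int(A) = {N}
closure: X∖int(X∖A) = X∖{S} = {W,NE,N,E}
∂A = {W,NE,N,E} minus {N} = {W,NE,E}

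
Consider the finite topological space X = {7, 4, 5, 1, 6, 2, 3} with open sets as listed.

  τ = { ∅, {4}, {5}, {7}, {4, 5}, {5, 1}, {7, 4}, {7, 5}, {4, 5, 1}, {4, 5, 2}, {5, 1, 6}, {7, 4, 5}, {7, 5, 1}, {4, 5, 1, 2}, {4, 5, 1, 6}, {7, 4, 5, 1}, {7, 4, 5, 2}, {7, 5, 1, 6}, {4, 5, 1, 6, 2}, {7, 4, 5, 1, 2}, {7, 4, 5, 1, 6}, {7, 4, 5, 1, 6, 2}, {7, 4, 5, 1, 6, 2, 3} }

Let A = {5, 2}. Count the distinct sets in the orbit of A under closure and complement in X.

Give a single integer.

complement {7, 4, 1, 6, 3}; its interior {7, 4}; cl(A) = X∖{7, 4} = {5, 1, 6, 2, 3}
With k = closure, c = complement:
  1. A     = {5, 2}
  2. kA    = {5, 1, 6, 2, 3}
  3. cA    = {7, 4, 1, 6, 3}
  4. ckA   = {7, 4}
  5. kcA   = {7, 4, 1, 6, 2, 3}
  6. kckA  = {7, 4, 2, 3}
  7. ckcA  = {5}
  8. ckckA = {5, 1, 6}
k, c of each give nothing new

8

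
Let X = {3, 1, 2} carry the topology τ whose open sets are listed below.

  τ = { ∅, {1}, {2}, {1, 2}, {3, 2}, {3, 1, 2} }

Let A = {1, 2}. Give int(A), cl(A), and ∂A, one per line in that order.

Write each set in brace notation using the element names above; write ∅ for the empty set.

int(A) = {1, 2}
cl(A)  = {3, 1, 2}
∂A     = {3}

U open, U⊆A: ∅, {2}, {1}, {1, 2}. int(A) = ⋃ = {1, 2}
X∖A={3}, int(X∖A)=∅, hence cl(A)={3, 1, 2}
∂A: remove int from cl → {3}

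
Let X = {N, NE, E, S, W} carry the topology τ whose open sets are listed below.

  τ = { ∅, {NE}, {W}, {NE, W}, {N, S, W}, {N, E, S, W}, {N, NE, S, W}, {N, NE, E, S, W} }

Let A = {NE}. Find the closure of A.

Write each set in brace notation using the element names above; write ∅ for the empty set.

{NE}

cl via duality: int({N, E, S, W}) = {N, E, S, W}, so X∖{N, E, S, W} = {NE}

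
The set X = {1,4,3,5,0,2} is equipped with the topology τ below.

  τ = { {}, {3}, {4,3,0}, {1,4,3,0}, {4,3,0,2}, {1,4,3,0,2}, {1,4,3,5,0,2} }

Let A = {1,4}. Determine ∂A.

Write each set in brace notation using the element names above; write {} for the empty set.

opens ⊆ A: {}; union → int = {}
complement {3,5,0,2}; its interior {3}; cl(A) = X∖{3} = {1,4,5,0,2}
boundary = {1,4,5,0,2} ∖ {} = {1,4,5,0,2}

{1,4,5,0,2}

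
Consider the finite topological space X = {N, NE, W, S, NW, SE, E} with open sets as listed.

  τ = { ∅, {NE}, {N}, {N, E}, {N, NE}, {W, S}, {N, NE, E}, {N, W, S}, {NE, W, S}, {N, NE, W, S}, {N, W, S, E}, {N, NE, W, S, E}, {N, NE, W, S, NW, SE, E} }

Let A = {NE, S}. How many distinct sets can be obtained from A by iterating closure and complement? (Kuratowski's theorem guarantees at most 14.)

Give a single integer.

complement {N, W, NW, SE, E}; its interior {N, E}; cl(A) = X∖{N, E} = {NE, W, S, NW, SE}
With k = closure, c = complement:
  1. A     = {NE, S}
  2. kA    = {NE, W, S, NW, SE}
  3. cA    = {N, W, NW, SE, E}
  4. ckA   = {N, E}
  5. kcA   = {N, W, S, NW, SE, E}
  6. kckA  = {N, NW, SE, E}
  7. ckcA  = {NE}
  8. ckckA = {NE, W, S}
  9. kckcA = {NE, NW, SE}
  10. ckckcA = {N, W, S, E}
k, c of each give nothing new

10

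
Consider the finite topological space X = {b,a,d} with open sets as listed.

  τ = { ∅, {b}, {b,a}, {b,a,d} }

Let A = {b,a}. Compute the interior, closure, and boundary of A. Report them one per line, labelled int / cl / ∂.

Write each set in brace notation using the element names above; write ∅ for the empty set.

open subsets of A: ∅, {b}, {b,a}; so int(A) = {b,a}
closure: X∖int(X∖A) = X∖∅ = {b,a,d}
∂A = {b,a,d} minus {b,a} = {d}

int(A) = {b,a}
cl(A)  = {b,a,d}
∂A     = {d}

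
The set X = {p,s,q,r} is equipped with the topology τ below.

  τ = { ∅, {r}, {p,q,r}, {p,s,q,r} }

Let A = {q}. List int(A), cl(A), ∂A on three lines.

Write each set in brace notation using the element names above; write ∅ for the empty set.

int(A) = ∅
cl(A)  = {p,s,q}
∂A     = {p,s,q}

opens ⊆ A: ∅; union → int = ∅
complement {p,s,r}; its interior {r}; cl(A) = X∖{r} = {p,s,q}
boundary = {p,s,q} ∖ ∅ = {p,s,q}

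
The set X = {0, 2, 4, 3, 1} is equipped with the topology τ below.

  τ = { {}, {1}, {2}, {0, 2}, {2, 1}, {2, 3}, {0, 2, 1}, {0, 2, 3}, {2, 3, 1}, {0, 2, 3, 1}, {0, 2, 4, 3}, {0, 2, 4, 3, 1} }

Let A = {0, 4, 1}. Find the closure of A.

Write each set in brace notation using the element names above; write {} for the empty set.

{0, 4, 1}

complement {2, 3}; its interior {2, 3}; cl(A) = X∖{2, 3} = {0, 4, 1}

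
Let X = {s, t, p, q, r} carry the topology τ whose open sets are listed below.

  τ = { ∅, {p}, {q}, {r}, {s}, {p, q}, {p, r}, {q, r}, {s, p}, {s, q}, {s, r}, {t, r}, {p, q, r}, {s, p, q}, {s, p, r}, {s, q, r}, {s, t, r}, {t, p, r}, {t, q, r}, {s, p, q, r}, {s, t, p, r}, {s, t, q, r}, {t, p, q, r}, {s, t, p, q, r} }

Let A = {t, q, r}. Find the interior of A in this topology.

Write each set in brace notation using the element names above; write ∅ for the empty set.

U open, U⊆A: ∅, {q}, {r}, {q, r}, {t, r}, {t, q, r}. int(A) = ⋃ = {t, q, r}

{t, q, r}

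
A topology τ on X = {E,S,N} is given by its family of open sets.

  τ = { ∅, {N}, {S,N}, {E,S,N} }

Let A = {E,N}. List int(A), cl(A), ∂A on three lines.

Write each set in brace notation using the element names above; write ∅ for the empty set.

int(A) = {N}
cl(A)  = {E,S,N}
∂A     = {E,S}

interior: largest open inside A is {N} (from ∅, {N})
cl via duality: int({S}) = ∅, so X∖∅ = {E,S,N}
cl∖int = {E,S}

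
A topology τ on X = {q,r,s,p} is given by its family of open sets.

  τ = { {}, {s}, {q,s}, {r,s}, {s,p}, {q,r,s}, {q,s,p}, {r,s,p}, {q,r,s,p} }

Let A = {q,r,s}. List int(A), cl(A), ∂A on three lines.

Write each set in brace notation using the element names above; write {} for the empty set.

int(A) = {q,r,s}
cl(A)  = {q,r,s,p}
∂A     = {p}

U open, U⊆A: {}, {s}, {q,s}, {r,s}, {q,r,s}. int(A) = ⋃ = {q,r,s}
X∖A={p}, int(X∖A)={}, hence cl(A)={q,r,s,p}
∂A: remove int from cl → {p}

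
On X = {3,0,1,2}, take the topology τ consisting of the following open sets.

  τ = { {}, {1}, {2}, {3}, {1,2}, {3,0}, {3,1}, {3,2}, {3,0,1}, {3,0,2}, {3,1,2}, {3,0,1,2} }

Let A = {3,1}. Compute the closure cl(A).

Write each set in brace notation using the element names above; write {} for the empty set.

{3,0,1}

X∖A={0,2}, int(X∖A)={2}, hence cl(A)={3,0,1}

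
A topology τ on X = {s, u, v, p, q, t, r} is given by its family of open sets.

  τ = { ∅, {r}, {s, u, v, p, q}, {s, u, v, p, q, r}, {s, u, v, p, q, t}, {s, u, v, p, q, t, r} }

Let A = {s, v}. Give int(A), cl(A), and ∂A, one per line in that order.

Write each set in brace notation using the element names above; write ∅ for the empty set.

int(A) = ∅
cl(A)  = {s, u, v, p, q, t}
∂A     = {s, u, v, p, q, t}

interior: largest open inside A is ∅ (from ∅)
cl via duality: int({u, p, q, t, r}) = {r}, so X∖{r} = {s, u, v, p, q, t}
cl∖int = {s, u, v, p, q, t}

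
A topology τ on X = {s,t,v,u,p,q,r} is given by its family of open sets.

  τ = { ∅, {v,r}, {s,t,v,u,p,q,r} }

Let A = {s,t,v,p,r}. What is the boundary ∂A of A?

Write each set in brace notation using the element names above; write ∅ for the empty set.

open subsets of A: ∅, {v,r}; so int(A) = {v,r}
closure: X∖int(X∖A) = X∖∅ = {s,t,v,u,p,q,r}
∂A = {s,t,v,u,p,q,r} minus {v,r} = {s,t,u,p,q}

{s,t,u,p,q}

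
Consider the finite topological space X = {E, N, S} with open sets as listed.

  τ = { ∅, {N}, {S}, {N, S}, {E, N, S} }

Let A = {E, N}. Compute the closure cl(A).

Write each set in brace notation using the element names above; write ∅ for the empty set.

complement {S}; its interior {S}; cl(A) = X∖{S} = {E, N}

{E, N}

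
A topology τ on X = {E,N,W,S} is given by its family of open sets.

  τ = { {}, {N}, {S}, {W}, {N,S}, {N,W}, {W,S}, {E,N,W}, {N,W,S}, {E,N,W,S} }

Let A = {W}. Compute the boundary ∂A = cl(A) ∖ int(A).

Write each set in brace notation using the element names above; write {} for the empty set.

{E}

opens ⊆ A: {}, {W}; union → int = {W}
complement {E,N,S}; its interior {N,S}; cl(A) = X∖{N,S} = {E,W}
boundary = {E,W} ∖ {W} = {E}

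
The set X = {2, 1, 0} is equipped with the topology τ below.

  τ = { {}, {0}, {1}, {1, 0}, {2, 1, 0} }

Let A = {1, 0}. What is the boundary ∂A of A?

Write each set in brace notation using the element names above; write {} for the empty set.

{2}

U open, U⊆A: {}, {0}, {1}, {1, 0}. int(A) = ⋃ = {1, 0}
X∖A={2}, int(X∖A)={}, hence cl(A)={2, 1, 0}
∂A: remove int from cl → {2}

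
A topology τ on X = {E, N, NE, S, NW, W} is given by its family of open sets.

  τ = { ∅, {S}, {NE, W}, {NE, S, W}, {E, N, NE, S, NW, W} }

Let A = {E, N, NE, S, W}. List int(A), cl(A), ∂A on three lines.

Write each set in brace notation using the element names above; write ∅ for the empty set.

int(A) = {NE, S, W}
cl(A)  = {E, N, NE, S, NW, W}
∂A     = {E, N, NW}

open subsets of A: ∅, {S}, {NE, W}, {NE, S, W}; so int(A) = {NE, S, W}
closure: X∖int(X∖A) = X∖∅ = {E, N, NE, S, NW, W}
∂A = {E, N, NE, S, NW, W} minus {NE, S, W} = {E, N, NW}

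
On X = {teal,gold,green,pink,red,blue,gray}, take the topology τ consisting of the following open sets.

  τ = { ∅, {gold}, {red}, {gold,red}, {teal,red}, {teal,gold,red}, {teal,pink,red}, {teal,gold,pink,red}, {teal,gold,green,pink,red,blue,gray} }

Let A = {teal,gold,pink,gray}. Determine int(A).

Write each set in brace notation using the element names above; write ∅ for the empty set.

{gold}

U open, U⊆A: ∅, {gold}. int(A) = ⋃ = {gold}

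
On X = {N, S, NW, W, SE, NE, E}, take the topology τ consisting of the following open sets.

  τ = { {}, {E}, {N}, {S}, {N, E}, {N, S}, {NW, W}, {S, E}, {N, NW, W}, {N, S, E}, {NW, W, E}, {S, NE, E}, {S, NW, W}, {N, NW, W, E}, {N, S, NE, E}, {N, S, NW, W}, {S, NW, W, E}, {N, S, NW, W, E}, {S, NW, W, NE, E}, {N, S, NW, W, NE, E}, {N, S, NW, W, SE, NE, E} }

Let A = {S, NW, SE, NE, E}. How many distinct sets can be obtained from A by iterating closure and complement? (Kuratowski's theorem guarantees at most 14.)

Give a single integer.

complement {N, W}; its interior {N}; cl(A) = X∖{N} = {S, NW, W, SE, NE, E}
With k = closure, c = complement:
  1. A     = {S, NW, SE, NE, E}
  2. kA    = {S, NW, W, SE, NE, E}
  3. cA    = {N, W}
  4. ckA   = {N}
  5. kcA   = {N, NW, W, SE}
  6. kckA  = {N, SE}
  7. ckcA  = {S, NE, E}
  8. ckckA = {S, NW, W, NE, E}
  9. kckcA = {S, SE, NE, E}
  10. ckckcA = {N, NW, W}
k, c of each give nothing new

10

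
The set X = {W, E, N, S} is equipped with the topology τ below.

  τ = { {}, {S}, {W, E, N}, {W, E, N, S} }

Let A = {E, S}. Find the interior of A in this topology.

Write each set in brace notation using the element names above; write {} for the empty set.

{S}

opens ⊆ A: {}, {S}; union → int = {S}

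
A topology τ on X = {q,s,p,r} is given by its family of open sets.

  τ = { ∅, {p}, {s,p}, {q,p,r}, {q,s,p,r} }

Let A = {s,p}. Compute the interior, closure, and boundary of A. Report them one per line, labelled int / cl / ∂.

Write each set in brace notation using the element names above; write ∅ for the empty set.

int(A) = {s,p}
cl(A)  = {q,s,p,r}
∂A     = {q,r}

opens ⊆ A: ∅, {p}, {s,p}; union → int = {s,p}
complement {q,r}; its interior ∅; cl(A) = X∖∅ = {q,s,p,r}
boundary = {q,s,p,r} ∖ {s,p} = {q,r}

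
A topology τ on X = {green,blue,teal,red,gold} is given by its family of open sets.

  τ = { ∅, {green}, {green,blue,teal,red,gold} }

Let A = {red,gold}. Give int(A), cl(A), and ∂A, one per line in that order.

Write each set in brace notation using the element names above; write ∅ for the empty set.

int(A) = ∅
cl(A)  = {blue,teal,red,gold}
∂A     = {blue,teal,red,gold}

open subsets of A: ∅; so int(A) = ∅
closure: X∖int(X∖A) = X∖{green} = {blue,teal,red,gold}
∂A = {blue,teal,red,gold} minus ∅ = {blue,teal,red,gold}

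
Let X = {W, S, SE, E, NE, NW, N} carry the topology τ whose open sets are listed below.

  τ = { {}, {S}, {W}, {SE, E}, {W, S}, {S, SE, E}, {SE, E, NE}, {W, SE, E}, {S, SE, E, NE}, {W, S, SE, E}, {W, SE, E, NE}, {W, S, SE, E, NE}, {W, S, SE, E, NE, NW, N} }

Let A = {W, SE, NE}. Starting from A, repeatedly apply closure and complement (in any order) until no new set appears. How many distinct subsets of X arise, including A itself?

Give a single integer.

complement {S, E, NW, N}; its interior {S}; cl(A) = X∖{S} = {W, SE, E, NE, NW, N}
With k = closure, c = complement:
  1. A     = {W, SE, NE}
  2. kA    = {W, SE, E, NE, NW, N}
  3. cA    = {S, E, NW, N}
  4. ckA   = {S}
  5. kcA   = {S, SE, E, NE, NW, N}
  6. kckA  = {S, NW, N}
  7. ckcA  = {W}
  8. ckckA = {W, SE, E, NE}
  9. kckcA = {W, NW, N}
  10. ckckcA = {S, SE, E, NE}
k, c of each give nothing new

10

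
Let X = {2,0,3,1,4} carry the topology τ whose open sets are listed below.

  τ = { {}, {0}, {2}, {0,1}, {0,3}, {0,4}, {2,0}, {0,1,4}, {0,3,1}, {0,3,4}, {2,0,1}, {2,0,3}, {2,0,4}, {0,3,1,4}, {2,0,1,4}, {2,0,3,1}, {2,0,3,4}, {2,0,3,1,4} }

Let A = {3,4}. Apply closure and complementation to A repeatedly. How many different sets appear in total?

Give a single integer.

4

X∖A={2,0,1}, int(X∖A)={2,0,1}, hence cl(A)={3,4}
Orbit (k=closure, c=complement):
  1. A     = {3,4}
  2. cA    = {2,0,1}
  3. kcA   = {2,0,3,1,4}
  4. ckcA  = {}
(closed under both — stop)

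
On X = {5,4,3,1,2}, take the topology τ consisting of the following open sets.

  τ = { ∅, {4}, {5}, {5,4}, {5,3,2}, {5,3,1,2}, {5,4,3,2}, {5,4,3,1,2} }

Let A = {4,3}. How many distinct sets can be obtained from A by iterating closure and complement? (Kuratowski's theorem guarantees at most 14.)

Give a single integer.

6

cl via duality: int({5,1,2}) = {5}, so X∖{5} = {4,3,1,2}
Write k for closure, c for complement:
  1. A     = {4,3}
  2. kA    = {4,3,1,2}
  3. cA    = {5,1,2}
  4. ckA   = {5}
  5. kcA   = {5,3,1,2}
  6. ckcA  = {4}
applying k or c yields no new set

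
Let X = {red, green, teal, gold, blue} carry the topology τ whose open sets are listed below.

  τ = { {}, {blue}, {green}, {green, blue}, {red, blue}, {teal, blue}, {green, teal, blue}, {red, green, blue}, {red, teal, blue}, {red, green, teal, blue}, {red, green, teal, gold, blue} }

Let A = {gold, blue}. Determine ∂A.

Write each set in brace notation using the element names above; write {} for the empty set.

open subsets of A: {}, {blue}; so int(A) = {blue}
closure: X∖int(X∖A) = X∖{green} = {red, teal, gold, blue}
∂A = {red, teal, gold, blue} minus {blue} = {red, teal, gold}

{red, teal, gold}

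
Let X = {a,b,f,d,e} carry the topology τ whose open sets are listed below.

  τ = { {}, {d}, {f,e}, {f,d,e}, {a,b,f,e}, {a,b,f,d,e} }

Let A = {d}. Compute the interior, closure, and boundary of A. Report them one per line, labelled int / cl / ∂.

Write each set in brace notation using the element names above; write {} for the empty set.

interior: largest open inside A is {d} (from {}, {d})
cl via duality: int({a,b,f,e}) = {a,b,f,e}, so X∖{a,b,f,e} = {d}
cl∖int = {}

int(A) = {d}
cl(A)  = {d}
∂A     = {}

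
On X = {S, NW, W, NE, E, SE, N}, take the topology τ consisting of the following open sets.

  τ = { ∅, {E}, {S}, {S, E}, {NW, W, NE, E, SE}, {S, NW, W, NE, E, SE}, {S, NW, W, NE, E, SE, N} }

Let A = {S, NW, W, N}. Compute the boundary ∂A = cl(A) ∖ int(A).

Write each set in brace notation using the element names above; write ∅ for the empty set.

{NW, W, NE, SE, N}

U open, U⊆A: ∅, {S}. int(A) = ⋃ = {S}
X∖A={NE, E, SE}, int(X∖A)={E}, hence cl(A)={S, NW, W, NE, SE, N}
∂A: remove int from cl → {NW, W, NE, SE, N}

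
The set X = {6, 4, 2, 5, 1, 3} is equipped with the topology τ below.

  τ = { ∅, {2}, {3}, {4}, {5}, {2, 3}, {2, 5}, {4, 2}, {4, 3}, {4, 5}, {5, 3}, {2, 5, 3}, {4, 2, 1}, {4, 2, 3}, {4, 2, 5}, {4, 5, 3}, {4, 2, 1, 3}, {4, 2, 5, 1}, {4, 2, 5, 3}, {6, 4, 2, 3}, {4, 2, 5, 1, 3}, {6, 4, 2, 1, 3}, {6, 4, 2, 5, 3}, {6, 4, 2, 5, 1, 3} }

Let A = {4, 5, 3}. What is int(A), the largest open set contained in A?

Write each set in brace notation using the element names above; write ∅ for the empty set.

{4, 5, 3}

interior: largest open inside A is {4, 5, 3} (from ∅, {4}, {5}, {3}, {4, 3}, {5, 3}, {4, 5}, {4, 5, 3})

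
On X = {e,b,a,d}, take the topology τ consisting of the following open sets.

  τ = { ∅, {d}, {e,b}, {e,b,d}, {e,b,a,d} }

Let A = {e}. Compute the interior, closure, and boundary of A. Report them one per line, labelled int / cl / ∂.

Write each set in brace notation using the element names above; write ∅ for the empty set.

int(A) = ∅
cl(A)  = {e,b,a}
∂A     = {e,b,a}

U open, U⊆A: ∅. int(A) = ⋃ = ∅
X∖A={b,a,d}, int(X∖A)={d}, hence cl(A)={e,b,a}
∂A: remove int from cl → {e,b,a}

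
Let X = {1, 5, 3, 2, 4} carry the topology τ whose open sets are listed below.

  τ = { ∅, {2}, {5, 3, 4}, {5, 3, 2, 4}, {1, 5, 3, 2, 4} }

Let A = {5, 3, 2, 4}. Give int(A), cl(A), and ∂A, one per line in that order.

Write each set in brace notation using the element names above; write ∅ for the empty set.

U open, U⊆A: ∅, {2}, {5, 3, 4}, {5, 3, 2, 4}. int(A) = ⋃ = {5, 3, 2, 4}
X∖A={1}, int(X∖A)=∅, hence cl(A)={1, 5, 3, 2, 4}
∂A: remove int from cl → {1}

int(A) = {5, 3, 2, 4}
cl(A)  = {1, 5, 3, 2, 4}
∂A     = {1}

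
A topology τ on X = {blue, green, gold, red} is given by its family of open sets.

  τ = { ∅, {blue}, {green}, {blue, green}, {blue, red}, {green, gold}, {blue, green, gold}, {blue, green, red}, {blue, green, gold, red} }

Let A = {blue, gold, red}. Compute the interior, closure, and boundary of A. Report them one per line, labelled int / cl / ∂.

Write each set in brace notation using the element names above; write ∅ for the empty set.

int(A) = {blue, red}
cl(A)  = {blue, gold, red}
∂A     = {gold}

U open, U⊆A: ∅, {blue}, {blue, red}. int(A) = ⋃ = {blue, red}
X∖A={green}, int(X∖A)={green}, hence cl(A)={blue, gold, red}
∂A: remove int from cl → {gold}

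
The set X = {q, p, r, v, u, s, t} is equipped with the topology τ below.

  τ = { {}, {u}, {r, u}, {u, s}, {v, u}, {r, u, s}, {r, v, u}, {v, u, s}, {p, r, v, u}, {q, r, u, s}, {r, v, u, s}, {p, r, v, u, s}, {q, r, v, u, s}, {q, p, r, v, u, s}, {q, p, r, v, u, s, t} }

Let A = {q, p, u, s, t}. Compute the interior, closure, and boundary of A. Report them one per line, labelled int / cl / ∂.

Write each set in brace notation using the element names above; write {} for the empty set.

opens ⊆ A: {}, {u}, {u, s}; union → int = {u, s}
complement {r, v}; its interior {}; cl(A) = X∖{} = {q, p, r, v, u, s, t}
boundary = {q, p, r, v, u, s, t} ∖ {u, s} = {q, p, r, v, t}

int(A) = {u, s}
cl(A)  = {q, p, r, v, u, s, t}
∂A     = {q, p, r, v, t}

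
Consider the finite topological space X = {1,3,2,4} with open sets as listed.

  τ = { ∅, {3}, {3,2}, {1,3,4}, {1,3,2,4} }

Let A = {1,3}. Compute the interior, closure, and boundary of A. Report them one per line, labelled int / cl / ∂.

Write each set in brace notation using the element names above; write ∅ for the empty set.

interior: largest open inside A is {3} (from ∅, {3})
cl via duality: int({2,4}) = ∅, so X∖∅ = {1,3,2,4}
cl∖int = {1,2,4}

int(A) = {3}
cl(A)  = {1,3,2,4}
∂A     = {1,2,4}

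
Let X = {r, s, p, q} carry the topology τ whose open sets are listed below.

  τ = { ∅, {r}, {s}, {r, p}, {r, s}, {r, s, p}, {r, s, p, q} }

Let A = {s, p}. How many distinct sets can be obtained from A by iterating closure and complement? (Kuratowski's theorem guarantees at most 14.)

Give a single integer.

8

X∖A={r, q}, int(X∖A)={r}, hence cl(A)={s, p, q}
Orbit (k=closure, c=complement):
  1. A     = {s, p}
  2. kA    = {s, p, q}
  3. cA    = {r, q}
  4. ckA   = {r}
  5. kcA   = {r, p, q}
  6. ckcA  = {s}
  7. kckcA = {s, q}
  8. ckckcA = {r, p}
(closed under both — stop)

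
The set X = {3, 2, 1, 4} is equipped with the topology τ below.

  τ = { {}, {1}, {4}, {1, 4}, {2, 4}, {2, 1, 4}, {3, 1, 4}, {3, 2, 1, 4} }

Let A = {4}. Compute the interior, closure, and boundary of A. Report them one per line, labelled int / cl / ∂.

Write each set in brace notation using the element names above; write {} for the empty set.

int(A) = {4}
cl(A)  = {3, 2, 4}
∂A     = {3, 2}

U open, U⊆A: {}, {4}. int(A) = ⋃ = {4}
X∖A={3, 2, 1}, int(X∖A)={1}, hence cl(A)={3, 2, 4}
∂A: remove int from cl → {3, 2}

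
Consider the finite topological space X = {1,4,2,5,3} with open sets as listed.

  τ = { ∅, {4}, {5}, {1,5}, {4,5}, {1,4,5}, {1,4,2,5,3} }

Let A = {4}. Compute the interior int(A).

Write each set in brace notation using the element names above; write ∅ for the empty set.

{4}

open subsets of A: ∅, {4}; so int(A) = {4}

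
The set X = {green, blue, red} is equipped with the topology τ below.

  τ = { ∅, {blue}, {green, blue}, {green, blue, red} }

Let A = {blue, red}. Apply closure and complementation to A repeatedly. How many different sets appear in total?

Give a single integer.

6

closure: X∖int(X∖A) = X∖∅ = {green, blue, red}
Let k=closure and c=complement:
  1. A     = {blue, red}
  2. kA    = {green, blue, red}
  3. cA    = {green}
  4. ckA   = ∅
  5. kcA   = {green, red}
  6. ckcA  = {blue}
— saturated at 6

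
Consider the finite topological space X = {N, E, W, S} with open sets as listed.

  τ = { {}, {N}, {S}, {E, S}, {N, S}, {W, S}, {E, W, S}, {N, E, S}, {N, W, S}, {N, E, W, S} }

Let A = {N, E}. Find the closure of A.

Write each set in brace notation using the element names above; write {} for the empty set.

{N, E}

complement {W, S}; its interior {W, S}; cl(A) = X∖{W, S} = {N, E}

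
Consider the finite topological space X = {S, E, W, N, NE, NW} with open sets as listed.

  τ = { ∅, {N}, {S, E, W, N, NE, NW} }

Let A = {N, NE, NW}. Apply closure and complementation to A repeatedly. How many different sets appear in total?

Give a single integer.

closure: X∖int(X∖A) = X∖∅ = {S, E, W, N, NE, NW}
Let k=closure and c=complement:
  1. A     = {N, NE, NW}
  2. kA    = {S, E, W, N, NE, NW}
  3. cA    = {S, E, W}
  4. ckA   = ∅
  5. kcA   = {S, E, W, NE, NW}
  6. ckcA  = {N}
— saturated at 6

6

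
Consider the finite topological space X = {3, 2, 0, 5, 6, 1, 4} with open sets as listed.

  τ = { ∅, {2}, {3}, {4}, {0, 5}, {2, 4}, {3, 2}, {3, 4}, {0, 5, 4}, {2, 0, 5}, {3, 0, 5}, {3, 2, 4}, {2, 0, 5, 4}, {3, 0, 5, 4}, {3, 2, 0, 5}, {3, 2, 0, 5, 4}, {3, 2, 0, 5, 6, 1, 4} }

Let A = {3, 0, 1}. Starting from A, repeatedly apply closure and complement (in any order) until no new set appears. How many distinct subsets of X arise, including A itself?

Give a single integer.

complement {2, 5, 6, 4}; its interior {2, 4}; cl(A) = X∖{2, 4} = {3, 0, 5, 6, 1}
With k = closure, c = complement:
  1. A     = {3, 0, 1}
  2. kA    = {3, 0, 5, 6, 1}
  3. cA    = {2, 5, 6, 4}
  4. ckA   = {2, 4}
  5. kcA   = {2, 0, 5, 6, 1, 4}
  6. kckA  = {2, 6, 1, 4}
  7. ckcA  = {3}
  8. ckckA = {3, 0, 5}
  9. kckcA = {3, 6, 1}
  10. ckckcA = {2, 0, 5, 4}
k, c of each give nothing new

10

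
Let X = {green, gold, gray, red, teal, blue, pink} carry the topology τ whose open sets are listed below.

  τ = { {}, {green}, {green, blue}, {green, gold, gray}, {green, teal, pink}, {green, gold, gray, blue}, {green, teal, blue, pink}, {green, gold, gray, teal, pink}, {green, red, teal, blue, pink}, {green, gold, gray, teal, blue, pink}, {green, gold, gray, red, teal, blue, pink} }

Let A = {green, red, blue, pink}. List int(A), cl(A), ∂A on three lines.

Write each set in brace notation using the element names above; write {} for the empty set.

open subsets of A: {}, {green}, {green, blue}; so int(A) = {green, blue}
closure: X∖int(X∖A) = X∖{} = {green, gold, gray, red, teal, blue, pink}
∂A = {green, gold, gray, red, teal, blue, pink} minus {green, blue} = {gold, gray, red, teal, pink}

int(A) = {green, blue}
cl(A)  = {green, gold, gray, red, teal, blue, pink}
∂A     = {gold, gray, red, teal, pink}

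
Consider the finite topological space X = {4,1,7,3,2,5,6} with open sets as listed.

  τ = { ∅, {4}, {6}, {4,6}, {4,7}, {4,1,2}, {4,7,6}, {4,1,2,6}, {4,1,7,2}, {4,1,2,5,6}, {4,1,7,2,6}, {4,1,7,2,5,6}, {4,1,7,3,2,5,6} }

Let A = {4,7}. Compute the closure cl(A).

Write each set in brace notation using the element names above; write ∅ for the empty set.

{4,1,7,3,2,5}

closure: X∖int(X∖A) = X∖{6} = {4,1,7,3,2,5}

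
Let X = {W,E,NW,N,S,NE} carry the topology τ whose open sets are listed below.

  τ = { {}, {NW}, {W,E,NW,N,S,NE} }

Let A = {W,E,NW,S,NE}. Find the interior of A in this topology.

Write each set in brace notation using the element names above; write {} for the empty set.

{NW}

open subsets of A: {}, {NW}; so int(A) = {NW}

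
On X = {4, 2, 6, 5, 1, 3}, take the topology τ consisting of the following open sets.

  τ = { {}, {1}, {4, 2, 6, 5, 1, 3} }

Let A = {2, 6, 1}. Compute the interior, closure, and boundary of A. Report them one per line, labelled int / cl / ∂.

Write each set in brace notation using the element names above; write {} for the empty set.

open subsets of A: {}, {1}; so int(A) = {1}
closure: X∖int(X∖A) = X∖{} = {4, 2, 6, 5, 1, 3}
∂A = {4, 2, 6, 5, 1, 3} minus {1} = {4, 2, 6, 5, 3}

int(A) = {1}
cl(A)  = {4, 2, 6, 5, 1, 3}
∂A     = {4, 2, 6, 5, 3}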